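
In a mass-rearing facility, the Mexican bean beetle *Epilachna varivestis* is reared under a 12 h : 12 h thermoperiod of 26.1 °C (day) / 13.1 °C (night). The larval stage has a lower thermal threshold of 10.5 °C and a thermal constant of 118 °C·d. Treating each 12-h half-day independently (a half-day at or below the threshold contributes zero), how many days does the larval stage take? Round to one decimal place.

Day half: max(0, 26.1 − 10.5) × 0.5 = 15.6 × 0.5 = 7.80 DD.
Night half: max(0, 13.1 − 10.5) × 0.5 = 2.6 × 0.5 = 1.30 DD.
Per 24 h: 9.10 DD/day.
Duration = 118 / 9.10 = 12.967 ≈ 13.0 days.

13.0 days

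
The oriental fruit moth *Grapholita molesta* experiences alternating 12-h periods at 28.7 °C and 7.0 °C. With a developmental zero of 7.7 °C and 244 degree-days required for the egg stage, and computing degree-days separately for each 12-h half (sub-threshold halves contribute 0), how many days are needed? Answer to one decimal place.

23.2 days

Day half: max(0, 28.7 − 7.7) × 0.5 = 21.0 × 0.5 = 10.50 DD.
Night half: max(0, 7.0 − 7.7) × 0.5 = 0.0 × 0.5 = 0.00 DD.
Per 24 h: 10.50 DD/day.
Duration = 244 / 10.50 = 23.238 ≈ 23.2 days.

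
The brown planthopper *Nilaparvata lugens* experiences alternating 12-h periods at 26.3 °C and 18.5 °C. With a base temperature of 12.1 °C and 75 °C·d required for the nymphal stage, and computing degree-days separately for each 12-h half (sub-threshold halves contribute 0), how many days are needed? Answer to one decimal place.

Day half: max(0, 26.3 − 12.1) × 0.5 = 14.2 × 0.5 = 7.10 DD.
Night half: max(0, 18.5 − 12.1) × 0.5 = 6.4 × 0.5 = 3.20 DD.
Per 24 h: 10.30 DD/day.
Duration = 75 / 10.30 = 7.282 ≈ 7.3 days.

7.3 days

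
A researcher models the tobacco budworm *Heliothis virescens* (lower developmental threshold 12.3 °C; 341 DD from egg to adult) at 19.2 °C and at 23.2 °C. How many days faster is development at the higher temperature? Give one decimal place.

18.1 days

At 19.2 °C: 341 / (19.2 − 12.3) = 341 / 6.9 = 49.420 d.
At 23.2 °C: 341 / (23.2 − 12.3) = 341 / 10.9 = 31.284 d.
Difference = |49.420 − 31.284| = 18.136 ≈ 18.1 days.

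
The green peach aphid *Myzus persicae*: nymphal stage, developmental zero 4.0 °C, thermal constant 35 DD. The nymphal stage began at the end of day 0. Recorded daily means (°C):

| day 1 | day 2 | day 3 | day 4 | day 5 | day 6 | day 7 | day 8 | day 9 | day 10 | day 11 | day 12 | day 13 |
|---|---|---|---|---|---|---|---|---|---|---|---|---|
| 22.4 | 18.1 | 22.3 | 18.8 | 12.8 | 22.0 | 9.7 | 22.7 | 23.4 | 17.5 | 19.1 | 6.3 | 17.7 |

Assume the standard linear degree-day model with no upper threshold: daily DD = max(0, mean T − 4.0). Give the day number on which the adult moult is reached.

Daily DD above 4.0 °C: 18.4, 14.1, 18.3, 14.8, 8.8, 18.0, 5.7, 18.7, 19.4, 13.5, 15.1, 2.3, 13.7.
Cumulative: 18.4, 32.5, 50.8, 65.6, 74.4, 92.4, 98.1, 116.8, 136.2, 149.7, 164.8, 167.1, 180.8.
The total first reaches 35 DD on day 3.

day 3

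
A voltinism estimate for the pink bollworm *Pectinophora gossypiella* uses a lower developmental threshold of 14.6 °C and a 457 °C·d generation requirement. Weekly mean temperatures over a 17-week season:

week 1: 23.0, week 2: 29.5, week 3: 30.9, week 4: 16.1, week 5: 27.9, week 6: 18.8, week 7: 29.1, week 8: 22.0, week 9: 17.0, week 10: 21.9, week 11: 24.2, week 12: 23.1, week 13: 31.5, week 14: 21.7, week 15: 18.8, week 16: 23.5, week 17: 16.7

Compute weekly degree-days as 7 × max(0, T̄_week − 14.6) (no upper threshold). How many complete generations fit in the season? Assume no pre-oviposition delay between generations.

2 generations

Weekly DD (7 × max(0, T̄ − 14.6)): 58.8, 104.3, 114.1, 10.5, 93.1, 29.4, 101.5, 51.8, 16.8, 51.1, 67.2, 59.5, 118.3, 49.7, 29.4, 62.3, 14.7.
Season total = 1032.5 DD.
Complete generations = ⌊1032.5 / 457⌋ = 2.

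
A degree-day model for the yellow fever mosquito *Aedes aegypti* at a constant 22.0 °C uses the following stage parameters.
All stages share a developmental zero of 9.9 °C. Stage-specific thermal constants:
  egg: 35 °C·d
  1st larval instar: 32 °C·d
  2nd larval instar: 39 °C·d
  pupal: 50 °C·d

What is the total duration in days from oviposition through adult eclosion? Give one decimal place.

Daily accumulation at 22.0 °C = 22.0 − 9.9 = 12.1 DD/day.
Total K = 35 + 32 + 39 + 50 = 156 DD.
Total duration = 156 / 12.1 = 12.893 ≈ 12.9 days.

12.9 days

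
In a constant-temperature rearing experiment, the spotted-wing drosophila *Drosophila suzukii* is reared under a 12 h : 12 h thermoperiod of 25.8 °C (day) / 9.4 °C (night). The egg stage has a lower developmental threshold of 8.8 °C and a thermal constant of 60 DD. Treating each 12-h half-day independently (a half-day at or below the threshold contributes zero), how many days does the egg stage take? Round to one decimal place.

6.8 days

Day half: max(0, 25.8 − 8.8) × 0.5 = 17.0 × 0.5 = 8.50 DD.
Night half: max(0, 9.4 − 8.8) × 0.5 = 0.6 × 0.5 = 0.30 DD.
Per 24 h: 8.80 DD/day.
Duration = 60 / 8.80 = 6.818 ≈ 6.8 days.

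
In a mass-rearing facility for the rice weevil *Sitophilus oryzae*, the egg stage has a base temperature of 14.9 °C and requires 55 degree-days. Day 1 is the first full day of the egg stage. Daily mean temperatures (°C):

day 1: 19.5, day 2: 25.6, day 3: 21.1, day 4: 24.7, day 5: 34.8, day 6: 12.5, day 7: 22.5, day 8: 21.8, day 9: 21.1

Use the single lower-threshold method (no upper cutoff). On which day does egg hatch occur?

Daily DD above 14.9 °C: 4.6, 10.7, 6.2, 9.8, 19.9, 0.0, 7.6, 6.9, 6.2.
Cumulative: 4.6, 15.3, 21.5, 31.3, 51.2, 51.2, 58.8, 65.7, 71.9.
The total first reaches 55 DD on day 7.

day 7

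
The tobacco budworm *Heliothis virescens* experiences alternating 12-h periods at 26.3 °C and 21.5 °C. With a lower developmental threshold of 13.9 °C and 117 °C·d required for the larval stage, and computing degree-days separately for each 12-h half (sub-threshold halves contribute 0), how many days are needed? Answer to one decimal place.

11.7 days

Day half: max(0, 26.3 − 13.9) × 0.5 = 12.4 × 0.5 = 6.20 DD.
Night half: max(0, 21.5 − 13.9) × 0.5 = 7.6 × 0.5 = 3.80 DD.
Per 24 h: 10.00 DD/day.
Duration = 117 / 10.00 = 11.700 ≈ 11.7 days.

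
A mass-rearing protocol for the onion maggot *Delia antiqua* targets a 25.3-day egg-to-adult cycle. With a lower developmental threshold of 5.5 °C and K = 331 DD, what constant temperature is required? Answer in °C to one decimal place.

18.6 °C

Required daily accumulation = 331 / 25.3 = 13.083 DD/day.
T = T_base + 13.083 = 5.5 + 13.083 = 18.583 ≈ 18.6 °C.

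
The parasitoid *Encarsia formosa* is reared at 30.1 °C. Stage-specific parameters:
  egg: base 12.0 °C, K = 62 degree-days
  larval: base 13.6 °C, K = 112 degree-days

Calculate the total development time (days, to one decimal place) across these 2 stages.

10.2 days

egg: 62 / (30.1 − 12.0) = 62 / 18.1 = 3.425 d.
larval: 112 / (30.1 − 13.6) = 112 / 16.5 = 6.788 d.
Sum = 10.213 ≈ 10.2 days.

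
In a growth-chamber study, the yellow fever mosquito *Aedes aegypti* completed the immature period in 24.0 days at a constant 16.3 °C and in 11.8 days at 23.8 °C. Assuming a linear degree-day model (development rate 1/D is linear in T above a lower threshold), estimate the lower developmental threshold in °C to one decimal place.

Equal thermal constants: D₁(T₁ − T_b) = D₂(T₂ − T_b).
24.0·(16.3 − T_b) = 11.8·(23.8 − T_b)
T_b = (24.0·16.3 − 11.8·23.8) / (24.0 − 11.8) = 110.36 / 12.2 = 9.046 °C ≈ 9.0 °C.

9.0 °C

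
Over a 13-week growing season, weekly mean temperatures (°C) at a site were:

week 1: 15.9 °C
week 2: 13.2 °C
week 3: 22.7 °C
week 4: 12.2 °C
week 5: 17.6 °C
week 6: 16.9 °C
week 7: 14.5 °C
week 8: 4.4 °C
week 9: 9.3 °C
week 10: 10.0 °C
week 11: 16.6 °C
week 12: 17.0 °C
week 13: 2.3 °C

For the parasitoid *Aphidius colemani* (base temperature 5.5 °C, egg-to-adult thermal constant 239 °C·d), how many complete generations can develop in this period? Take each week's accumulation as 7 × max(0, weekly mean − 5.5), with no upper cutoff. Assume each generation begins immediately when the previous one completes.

3 generations

Weekly DD (7 × max(0, T̄ − 5.5)): 72.8, 53.9, 120.4, 46.9, 84.7, 79.8, 63.0, 0.0, 26.6, 31.5, 77.7, 80.5, 0.0.
Season total = 737.8 DD.
Complete generations = ⌊737.8 / 239⌋ = 3.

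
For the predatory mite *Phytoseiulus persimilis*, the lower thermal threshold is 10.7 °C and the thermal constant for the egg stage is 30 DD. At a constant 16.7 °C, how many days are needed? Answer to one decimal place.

5.0 days

Daily accumulation = 16.7 − 10.7 = 6.0 DD/day.
Duration = 30 / 6.0 = 5.000 ≈ 5.0 days.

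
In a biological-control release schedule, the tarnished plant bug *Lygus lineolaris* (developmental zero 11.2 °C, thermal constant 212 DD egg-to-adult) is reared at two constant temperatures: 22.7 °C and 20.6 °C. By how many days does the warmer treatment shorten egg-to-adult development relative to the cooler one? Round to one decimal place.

4.1 days

At 22.7 °C: 212 / (22.7 − 11.2) = 212 / 11.5 = 18.435 d.
At 20.6 °C: 212 / (20.6 − 11.2) = 212 / 9.4 = 22.553 d.
Difference = |18.435 − 22.553| = 4.118 ≈ 4.1 days.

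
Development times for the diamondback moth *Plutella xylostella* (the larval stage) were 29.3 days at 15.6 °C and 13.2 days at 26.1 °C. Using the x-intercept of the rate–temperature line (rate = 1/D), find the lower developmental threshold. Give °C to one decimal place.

Equal thermal constants: D₁(T₁ − T_b) = D₂(T₂ − T_b).
29.3·(15.6 − T_b) = 13.2·(26.1 − T_b)
T_b = (29.3·15.6 − 13.2·26.1) / (29.3 − 13.2) = 112.56 / 16.1 = 6.991 °C ≈ 7.0 °C.

7.0 °C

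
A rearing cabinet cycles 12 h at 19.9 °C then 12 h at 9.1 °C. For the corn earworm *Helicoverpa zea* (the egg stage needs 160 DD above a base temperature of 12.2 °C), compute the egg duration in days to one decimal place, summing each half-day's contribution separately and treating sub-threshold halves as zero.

41.6 days

Day half: max(0, 19.9 − 12.2) × 0.5 = 7.7 × 0.5 = 3.85 DD.
Night half: max(0, 9.1 − 12.2) × 0.5 = 0.0 × 0.5 = 0.00 DD.
Per 24 h: 3.85 DD/day.
Duration = 160 / 3.85 = 41.558 ≈ 41.6 days.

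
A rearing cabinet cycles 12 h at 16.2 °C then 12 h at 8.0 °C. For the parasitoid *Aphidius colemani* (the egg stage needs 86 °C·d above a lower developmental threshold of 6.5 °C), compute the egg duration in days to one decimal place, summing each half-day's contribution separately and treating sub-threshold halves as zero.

Day half: max(0, 16.2 − 6.5) × 0.5 = 9.7 × 0.5 = 4.85 DD.
Night half: max(0, 8.0 − 6.5) × 0.5 = 1.5 × 0.5 = 0.75 DD.
Per 24 h: 5.60 DD/day.
Duration = 86 / 5.60 = 15.357 ≈ 15.4 days.

15.4 days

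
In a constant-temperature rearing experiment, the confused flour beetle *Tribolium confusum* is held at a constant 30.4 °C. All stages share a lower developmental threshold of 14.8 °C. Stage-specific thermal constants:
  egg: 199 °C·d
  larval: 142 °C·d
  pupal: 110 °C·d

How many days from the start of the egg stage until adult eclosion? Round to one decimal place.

28.9 days

Daily accumulation at 30.4 °C = 30.4 − 14.8 = 15.6 DD/day.
Total K = 199 + 142 + 110 = 451 DD.
Total duration = 451 / 15.6 = 28.910 ≈ 28.9 days.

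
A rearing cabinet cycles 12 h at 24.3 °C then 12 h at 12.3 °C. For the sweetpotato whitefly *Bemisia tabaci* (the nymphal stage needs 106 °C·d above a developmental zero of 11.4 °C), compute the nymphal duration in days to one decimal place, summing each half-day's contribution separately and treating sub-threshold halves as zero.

15.4 days

Day half: max(0, 24.3 − 11.4) × 0.5 = 12.9 × 0.5 = 6.45 DD.
Night half: max(0, 12.3 − 11.4) × 0.5 = 0.9 × 0.5 = 0.45 DD.
Per 24 h: 6.90 DD/day.
Duration = 106 / 6.90 = 15.362 ≈ 15.4 days.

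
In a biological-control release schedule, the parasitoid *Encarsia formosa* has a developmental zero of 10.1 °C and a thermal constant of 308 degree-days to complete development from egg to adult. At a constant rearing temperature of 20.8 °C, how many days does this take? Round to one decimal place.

28.8 days

Daily accumulation = 20.8 − 10.1 = 10.7 DD/day.
Duration = 308 / 10.7 = 28.785 ≈ 28.8 days.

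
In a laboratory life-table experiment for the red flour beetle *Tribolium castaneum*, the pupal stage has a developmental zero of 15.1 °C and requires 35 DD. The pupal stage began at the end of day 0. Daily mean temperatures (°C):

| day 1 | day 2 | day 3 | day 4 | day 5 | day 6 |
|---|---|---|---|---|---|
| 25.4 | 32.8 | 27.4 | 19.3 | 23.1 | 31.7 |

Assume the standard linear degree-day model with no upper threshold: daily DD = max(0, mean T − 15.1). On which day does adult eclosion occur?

Daily DD above 15.1 °C: 10.3, 17.7, 12.3, 4.2, 8.0, 16.6.
Cumulative: 10.3, 28.0, 40.3, 44.5, 52.5, 69.1.
The total first reaches 35 DD on day 3.

day 3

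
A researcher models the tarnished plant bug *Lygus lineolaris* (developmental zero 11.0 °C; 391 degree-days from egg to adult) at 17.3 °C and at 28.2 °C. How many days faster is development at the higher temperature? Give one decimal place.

At 17.3 °C: 391 / (17.3 − 11.0) = 391 / 6.3 = 62.063 d.
At 28.2 °C: 391 / (28.2 − 11.0) = 391 / 17.2 = 22.733 d.
Difference = |62.063 − 22.733| = 39.331 ≈ 39.3 days.

39.3 days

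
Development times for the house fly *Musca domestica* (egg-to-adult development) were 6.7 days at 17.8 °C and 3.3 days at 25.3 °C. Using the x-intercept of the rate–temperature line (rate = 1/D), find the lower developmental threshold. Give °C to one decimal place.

Linear rate model ⇒ the product D·(T − T_b) is constant across temperatures.
6.7·(17.8 − T_b) = 3.3·(25.3 − T_b)
T_b = (6.7·17.8 − 3.3·25.3) / (6.7 − 3.3) = 35.77 / 3.4 = 10.521 °C ≈ 10.5 °C.

10.5 °C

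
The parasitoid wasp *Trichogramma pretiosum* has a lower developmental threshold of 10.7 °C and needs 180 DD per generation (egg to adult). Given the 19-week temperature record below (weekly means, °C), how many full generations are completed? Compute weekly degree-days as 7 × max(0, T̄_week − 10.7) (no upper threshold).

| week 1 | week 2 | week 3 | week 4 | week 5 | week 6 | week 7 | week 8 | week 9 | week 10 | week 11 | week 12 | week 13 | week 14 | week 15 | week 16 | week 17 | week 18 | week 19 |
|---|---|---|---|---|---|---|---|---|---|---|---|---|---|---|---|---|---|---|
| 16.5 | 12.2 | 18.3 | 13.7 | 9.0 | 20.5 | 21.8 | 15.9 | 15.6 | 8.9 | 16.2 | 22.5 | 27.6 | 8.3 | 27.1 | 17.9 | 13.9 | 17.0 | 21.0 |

Weekly DD (7 × max(0, T̄ − 10.7)): 40.6, 10.5, 53.2, 21.0, 0.0, 68.6, 77.7, 36.4, 34.3, 0.0, 38.5, 82.6, 118.3, 0.0, 114.8, 50.4, 22.4, 44.1, 72.1.
Season total = 885.5 DD.
Complete generations = ⌊885.5 / 180⌋ = 4.

4 generations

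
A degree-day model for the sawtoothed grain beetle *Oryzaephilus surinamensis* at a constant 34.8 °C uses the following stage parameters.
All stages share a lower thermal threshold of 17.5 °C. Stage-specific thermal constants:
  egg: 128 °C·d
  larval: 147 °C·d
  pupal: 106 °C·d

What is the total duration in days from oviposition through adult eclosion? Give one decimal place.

Daily accumulation at 34.8 °C = 34.8 − 17.5 = 17.3 DD/day.
Total K = 128 + 147 + 106 = 381 DD.
Total duration = 381 / 17.3 = 22.023 ≈ 22.0 days.

22.0 days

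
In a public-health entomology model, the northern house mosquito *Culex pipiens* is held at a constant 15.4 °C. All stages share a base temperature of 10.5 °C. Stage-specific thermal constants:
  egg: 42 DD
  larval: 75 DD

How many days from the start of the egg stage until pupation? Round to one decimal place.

Daily accumulation at 15.4 °C = 15.4 − 10.5 = 4.9 DD/day.
Total K = 42 + 75 = 117 DD.
Total duration = 117 / 4.9 = 23.878 ≈ 23.9 days.

23.9 days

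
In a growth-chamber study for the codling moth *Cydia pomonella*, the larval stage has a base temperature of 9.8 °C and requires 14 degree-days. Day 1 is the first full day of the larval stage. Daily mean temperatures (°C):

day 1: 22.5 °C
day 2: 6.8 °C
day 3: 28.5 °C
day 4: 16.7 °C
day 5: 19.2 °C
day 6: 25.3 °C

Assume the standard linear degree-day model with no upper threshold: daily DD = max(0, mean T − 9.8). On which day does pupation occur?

Daily DD above 9.8 °C: 12.7, 0.0, 18.7, 6.9, 9.4, 15.5.
Cumulative: 12.7, 12.7, 31.4, 38.3, 47.7, 63.2.
The total first reaches 14 DD on day 3.

day 3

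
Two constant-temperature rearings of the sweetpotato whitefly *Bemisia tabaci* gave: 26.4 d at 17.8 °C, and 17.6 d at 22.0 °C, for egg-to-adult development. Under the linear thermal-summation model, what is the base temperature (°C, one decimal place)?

Equal thermal constants: D₁(T₁ − T_b) = D₂(T₂ − T_b).
26.4·(17.8 − T_b) = 17.6·(22.0 − T_b)
T_b = (26.4·17.8 − 17.6·22.0) / (26.4 − 17.6) = 82.72 / 8.8 = 9.400 °C ≈ 9.4 °C.

9.4 °C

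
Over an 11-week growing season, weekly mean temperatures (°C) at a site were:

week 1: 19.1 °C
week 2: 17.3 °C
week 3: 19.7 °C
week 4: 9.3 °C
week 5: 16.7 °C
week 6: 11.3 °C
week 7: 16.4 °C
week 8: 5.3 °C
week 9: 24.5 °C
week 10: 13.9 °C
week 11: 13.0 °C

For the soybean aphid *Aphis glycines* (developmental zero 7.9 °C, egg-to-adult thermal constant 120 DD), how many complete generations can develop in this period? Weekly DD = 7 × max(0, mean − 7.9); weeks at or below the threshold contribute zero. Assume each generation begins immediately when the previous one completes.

4 generations

Weekly DD (7 × max(0, T̄ − 7.9)): 78.4, 65.8, 82.6, 9.8, 61.6, 23.8, 59.5, 0.0, 116.2, 42.0, 35.7.
Season total = 575.4 DD.
Complete generations = ⌊575.4 / 120⌋ = 4.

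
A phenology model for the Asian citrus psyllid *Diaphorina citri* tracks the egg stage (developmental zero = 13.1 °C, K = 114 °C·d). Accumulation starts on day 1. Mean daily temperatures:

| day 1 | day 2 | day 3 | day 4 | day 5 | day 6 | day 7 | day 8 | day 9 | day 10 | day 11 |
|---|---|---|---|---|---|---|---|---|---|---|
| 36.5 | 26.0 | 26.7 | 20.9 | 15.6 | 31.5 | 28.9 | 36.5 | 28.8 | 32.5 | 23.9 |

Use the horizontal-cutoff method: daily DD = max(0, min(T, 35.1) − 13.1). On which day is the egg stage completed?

Daily DD above 13.1 °C (capped at 22.0): 22.0, 12.9, 13.6, 7.8, 2.5, 18.4, 15.8, 22.0, 15.7, 19.4, 10.8.
Cumulative: 22.0, 34.9, 48.5, 56.3, 58.8, 77.2, 93.0, 115.0, 130.7, 150.1, 160.9.
The total first reaches 114 DD on day 8.

day 8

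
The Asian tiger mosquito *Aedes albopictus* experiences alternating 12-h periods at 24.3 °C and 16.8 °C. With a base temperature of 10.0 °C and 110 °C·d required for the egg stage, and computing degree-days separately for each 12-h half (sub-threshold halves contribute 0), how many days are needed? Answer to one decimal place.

Day half: max(0, 24.3 − 10.0) × 0.5 = 14.3 × 0.5 = 7.15 DD.
Night half: max(0, 16.8 − 10.0) × 0.5 = 6.8 × 0.5 = 3.40 DD.
Per 24 h: 10.55 DD/day.
Duration = 110 / 10.55 = 10.427 ≈ 10.4 days.

10.4 days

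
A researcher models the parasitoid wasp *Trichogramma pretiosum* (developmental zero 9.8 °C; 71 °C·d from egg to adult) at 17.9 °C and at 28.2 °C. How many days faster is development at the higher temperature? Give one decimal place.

4.9 days

At 17.9 °C: 71 / (17.9 − 9.8) = 71 / 8.1 = 8.765 d.
At 28.2 °C: 71 / (28.2 − 9.8) = 71 / 18.4 = 3.859 d.
Difference = |8.765 − 3.859| = 4.907 ≈ 4.9 days.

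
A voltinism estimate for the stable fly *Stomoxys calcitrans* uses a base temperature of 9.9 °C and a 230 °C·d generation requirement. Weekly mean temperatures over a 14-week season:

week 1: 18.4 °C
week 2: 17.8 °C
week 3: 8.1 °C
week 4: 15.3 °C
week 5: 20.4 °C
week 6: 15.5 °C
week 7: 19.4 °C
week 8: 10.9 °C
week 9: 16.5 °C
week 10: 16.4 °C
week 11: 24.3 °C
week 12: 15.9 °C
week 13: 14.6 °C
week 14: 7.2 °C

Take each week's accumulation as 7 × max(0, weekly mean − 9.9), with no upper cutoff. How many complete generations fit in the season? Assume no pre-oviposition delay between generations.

Weekly DD (7 × max(0, T̄ − 9.9)): 59.5, 55.3, 0.0, 37.8, 73.5, 39.2, 66.5, 7.0, 46.2, 45.5, 100.8, 42.0, 32.9, 0.0.
Season total = 606.2 DD.
Complete generations = ⌊606.2 / 230⌋ = 2.

2 generations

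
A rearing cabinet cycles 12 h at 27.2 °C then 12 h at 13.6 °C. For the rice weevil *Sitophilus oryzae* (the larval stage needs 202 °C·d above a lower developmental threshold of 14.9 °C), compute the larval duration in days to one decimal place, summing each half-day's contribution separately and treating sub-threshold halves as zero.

32.8 days

Day half: max(0, 27.2 − 14.9) × 0.5 = 12.3 × 0.5 = 6.15 DD.
Night half: max(0, 13.6 − 14.9) × 0.5 = 0.0 × 0.5 = 0.00 DD.
Per 24 h: 6.15 DD/day.
Duration = 202 / 6.15 = 32.846 ≈ 32.8 days.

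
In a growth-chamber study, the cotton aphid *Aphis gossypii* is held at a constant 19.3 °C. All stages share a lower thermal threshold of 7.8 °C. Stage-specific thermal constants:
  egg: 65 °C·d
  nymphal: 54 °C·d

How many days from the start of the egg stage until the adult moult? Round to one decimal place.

10.3 days

Daily accumulation at 19.3 °C = 19.3 − 7.8 = 11.5 DD/day.
Total K = 65 + 54 = 119 DD.
Total duration = 119 / 11.5 = 10.348 ≈ 10.3 days.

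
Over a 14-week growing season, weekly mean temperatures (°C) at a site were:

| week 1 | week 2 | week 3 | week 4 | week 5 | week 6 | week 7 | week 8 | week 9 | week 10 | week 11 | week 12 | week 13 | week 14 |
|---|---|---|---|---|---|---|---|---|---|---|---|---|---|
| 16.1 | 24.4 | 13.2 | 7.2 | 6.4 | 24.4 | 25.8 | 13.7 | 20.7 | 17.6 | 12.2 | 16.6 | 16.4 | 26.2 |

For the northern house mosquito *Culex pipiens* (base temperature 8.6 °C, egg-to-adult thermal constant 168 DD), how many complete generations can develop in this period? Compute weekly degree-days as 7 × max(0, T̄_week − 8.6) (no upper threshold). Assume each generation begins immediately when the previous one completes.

Weekly DD (7 × max(0, T̄ − 8.6)): 52.5, 110.6, 32.2, 0.0, 0.0, 110.6, 120.4, 35.7, 84.7, 63.0, 25.2, 56.0, 54.6, 123.2.
Season total = 868.7 DD.
Complete generations = ⌊868.7 / 168⌋ = 5.

5 generations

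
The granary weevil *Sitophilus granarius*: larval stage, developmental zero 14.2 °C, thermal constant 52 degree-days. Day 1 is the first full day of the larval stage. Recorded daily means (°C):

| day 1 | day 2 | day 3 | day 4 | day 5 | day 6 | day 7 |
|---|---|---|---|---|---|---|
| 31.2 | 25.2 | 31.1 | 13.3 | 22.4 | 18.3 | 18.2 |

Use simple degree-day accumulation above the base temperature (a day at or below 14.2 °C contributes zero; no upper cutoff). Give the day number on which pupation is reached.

Daily DD above 14.2 °C: 17.0, 11.0, 16.9, 0.0, 8.2, 4.1, 4.0.
Cumulative: 17.0, 28.0, 44.9, 44.9, 53.1, 57.2, 61.2.
The total first reaches 52 DD on day 5.

day 5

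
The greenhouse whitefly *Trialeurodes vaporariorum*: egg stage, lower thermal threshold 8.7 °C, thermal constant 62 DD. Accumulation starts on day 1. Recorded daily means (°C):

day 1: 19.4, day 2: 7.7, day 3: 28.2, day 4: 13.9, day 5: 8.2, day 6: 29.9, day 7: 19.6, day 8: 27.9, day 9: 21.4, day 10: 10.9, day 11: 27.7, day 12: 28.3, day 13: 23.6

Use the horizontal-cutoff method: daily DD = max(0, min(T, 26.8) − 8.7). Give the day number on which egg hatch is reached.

day 7

Daily DD above 8.7 °C (capped at 18.1): 10.7, 0.0, 18.1, 5.2, 0.0, 18.1, 10.9, 18.1, 12.7, 2.2, 18.1, 18.1, 14.9.
Cumulative: 10.7, 10.7, 28.8, 34.0, 34.0, 52.1, 63.0, 81.1, 93.8, 96.0, 114.1, 132.2, 147.1.
The total first reaches 62 DD on day 7.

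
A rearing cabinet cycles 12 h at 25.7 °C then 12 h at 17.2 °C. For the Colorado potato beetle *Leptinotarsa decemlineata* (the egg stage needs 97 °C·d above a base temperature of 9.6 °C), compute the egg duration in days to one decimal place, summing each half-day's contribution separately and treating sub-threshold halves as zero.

Day half: max(0, 25.7 − 9.6) × 0.5 = 16.1 × 0.5 = 8.05 DD.
Night half: max(0, 17.2 − 9.6) × 0.5 = 7.6 × 0.5 = 3.80 DD.
Per 24 h: 11.85 DD/day.
Duration = 97 / 11.85 = 8.186 ≈ 8.2 days.

8.2 days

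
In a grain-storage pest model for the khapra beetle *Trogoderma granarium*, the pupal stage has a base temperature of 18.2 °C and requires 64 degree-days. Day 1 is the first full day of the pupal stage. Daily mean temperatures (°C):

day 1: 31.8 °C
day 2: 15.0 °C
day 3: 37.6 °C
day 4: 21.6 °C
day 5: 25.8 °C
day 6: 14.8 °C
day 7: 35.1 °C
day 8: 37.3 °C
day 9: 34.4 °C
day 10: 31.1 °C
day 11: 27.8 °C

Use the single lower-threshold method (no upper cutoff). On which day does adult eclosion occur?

Daily DD above 18.2 °C: 13.6, 0.0, 19.4, 3.4, 7.6, 0.0, 16.9, 19.1, 16.2, 12.9, 9.6.
Cumulative: 13.6, 13.6, 33.0, 36.4, 44.0, 44.0, 60.9, 80.0, 96.2, 109.1, 118.7.
The total first reaches 64 DD on day 8.

day 8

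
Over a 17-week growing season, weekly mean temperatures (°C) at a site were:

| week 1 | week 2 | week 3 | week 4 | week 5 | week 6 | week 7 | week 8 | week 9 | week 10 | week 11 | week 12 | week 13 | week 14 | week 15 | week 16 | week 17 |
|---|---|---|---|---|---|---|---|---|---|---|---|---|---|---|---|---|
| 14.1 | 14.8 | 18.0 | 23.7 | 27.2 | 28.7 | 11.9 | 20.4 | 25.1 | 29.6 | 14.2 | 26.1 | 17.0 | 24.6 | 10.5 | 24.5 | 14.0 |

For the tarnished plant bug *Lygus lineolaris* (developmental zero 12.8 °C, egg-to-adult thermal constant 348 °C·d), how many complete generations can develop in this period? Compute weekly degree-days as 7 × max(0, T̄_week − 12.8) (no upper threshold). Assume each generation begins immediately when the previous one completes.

2 generations

Weekly DD (7 × max(0, T̄ − 12.8)): 9.1, 14.0, 36.4, 76.3, 100.8, 111.3, 0.0, 53.2, 86.1, 117.6, 9.8, 93.1, 29.4, 82.6, 0.0, 81.9, 8.4.
Season total = 910.0 DD.
Complete generations = ⌊910.0 / 348⌋ = 2.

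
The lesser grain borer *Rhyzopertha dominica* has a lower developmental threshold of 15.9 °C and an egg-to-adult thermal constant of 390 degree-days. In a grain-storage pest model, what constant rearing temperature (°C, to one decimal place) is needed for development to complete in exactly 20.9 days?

34.6 °C

Required daily accumulation = 390 / 20.9 = 18.660 DD/day.
T = T_base + 18.660 = 15.9 + 18.660 = 34.560 ≈ 34.6 °C.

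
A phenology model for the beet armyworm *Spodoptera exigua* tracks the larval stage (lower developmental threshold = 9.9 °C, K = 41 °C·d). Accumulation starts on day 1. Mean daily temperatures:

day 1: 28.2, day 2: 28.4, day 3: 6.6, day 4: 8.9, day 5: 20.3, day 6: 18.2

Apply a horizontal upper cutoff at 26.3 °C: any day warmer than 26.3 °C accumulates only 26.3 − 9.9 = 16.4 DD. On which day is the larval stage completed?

Daily DD above 9.9 °C (capped at 16.4): 16.4, 16.4, 0.0, 0.0, 10.4, 8.3.
Cumulative: 16.4, 32.8, 32.8, 32.8, 43.2, 51.5.
The total first reaches 41 DD on day 5.

day 5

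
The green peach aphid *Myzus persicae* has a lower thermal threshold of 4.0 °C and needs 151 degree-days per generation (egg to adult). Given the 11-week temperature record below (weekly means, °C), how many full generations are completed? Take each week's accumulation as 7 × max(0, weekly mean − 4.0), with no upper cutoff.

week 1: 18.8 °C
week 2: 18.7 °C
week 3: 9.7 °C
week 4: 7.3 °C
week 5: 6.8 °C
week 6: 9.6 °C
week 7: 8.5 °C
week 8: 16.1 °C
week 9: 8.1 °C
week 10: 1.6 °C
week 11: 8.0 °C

Weekly DD (7 × max(0, T̄ − 4.0)): 103.6, 102.9, 39.9, 23.1, 19.6, 39.2, 31.5, 84.7, 28.7, 0.0, 28.0.
Season total = 501.2 DD.
Complete generations = ⌊501.2 / 151⌋ = 3.

3 generations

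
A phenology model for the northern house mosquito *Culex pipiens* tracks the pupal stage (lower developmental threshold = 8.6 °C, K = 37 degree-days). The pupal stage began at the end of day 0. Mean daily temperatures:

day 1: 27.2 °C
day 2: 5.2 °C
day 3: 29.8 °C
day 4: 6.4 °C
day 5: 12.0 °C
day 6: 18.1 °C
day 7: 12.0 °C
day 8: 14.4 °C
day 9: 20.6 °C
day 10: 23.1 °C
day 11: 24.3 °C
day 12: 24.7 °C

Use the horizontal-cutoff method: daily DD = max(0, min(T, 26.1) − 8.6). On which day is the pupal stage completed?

Daily DD above 8.6 °C (capped at 17.5): 17.5, 0.0, 17.5, 0.0, 3.4, 9.5, 3.4, 5.8, 12.0, 14.5, 15.7, 16.1.
Cumulative: 17.5, 17.5, 35.0, 35.0, 38.4, 47.9, 51.3, 57.1, 69.1, 83.6, 99.3, 115.4.
The total first reaches 37 DD on day 5.

day 5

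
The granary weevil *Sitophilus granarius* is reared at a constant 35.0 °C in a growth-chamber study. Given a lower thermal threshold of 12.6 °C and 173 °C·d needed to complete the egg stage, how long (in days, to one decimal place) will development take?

Daily accumulation = 35.0 − 12.6 = 22.4 DD/day.
Duration = 173 / 22.4 = 7.723 ≈ 7.7 days.

7.7 days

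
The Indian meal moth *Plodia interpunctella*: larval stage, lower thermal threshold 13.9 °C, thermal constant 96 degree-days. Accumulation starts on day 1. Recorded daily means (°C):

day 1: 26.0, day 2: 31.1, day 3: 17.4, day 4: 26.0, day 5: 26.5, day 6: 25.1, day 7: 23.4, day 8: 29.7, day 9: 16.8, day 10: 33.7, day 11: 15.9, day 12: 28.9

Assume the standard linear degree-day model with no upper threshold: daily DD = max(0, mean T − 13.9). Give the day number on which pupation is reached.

Daily DD above 13.9 °C: 12.1, 17.2, 3.5, 12.1, 12.6, 11.2, 9.5, 15.8, 2.9, 19.8, 2.0, 15.0.
Cumulative: 12.1, 29.3, 32.8, 44.9, 57.5, 68.7, 78.2, 94.0, 96.9, 116.7, 118.7, 133.7.
The total first reaches 96 DD on day 9.

day 9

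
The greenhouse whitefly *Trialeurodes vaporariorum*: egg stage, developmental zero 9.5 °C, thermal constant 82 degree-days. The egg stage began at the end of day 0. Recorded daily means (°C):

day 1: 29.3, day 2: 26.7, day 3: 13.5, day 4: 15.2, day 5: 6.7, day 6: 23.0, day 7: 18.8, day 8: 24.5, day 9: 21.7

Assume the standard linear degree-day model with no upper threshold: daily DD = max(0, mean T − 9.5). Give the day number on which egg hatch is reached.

Daily DD above 9.5 °C: 19.8, 17.2, 4.0, 5.7, 0.0, 13.5, 9.3, 15.0, 12.2.
Cumulative: 19.8, 37.0, 41.0, 46.7, 46.7, 60.2, 69.5, 84.5, 96.7.
The total first reaches 82 DD on day 8.

day 8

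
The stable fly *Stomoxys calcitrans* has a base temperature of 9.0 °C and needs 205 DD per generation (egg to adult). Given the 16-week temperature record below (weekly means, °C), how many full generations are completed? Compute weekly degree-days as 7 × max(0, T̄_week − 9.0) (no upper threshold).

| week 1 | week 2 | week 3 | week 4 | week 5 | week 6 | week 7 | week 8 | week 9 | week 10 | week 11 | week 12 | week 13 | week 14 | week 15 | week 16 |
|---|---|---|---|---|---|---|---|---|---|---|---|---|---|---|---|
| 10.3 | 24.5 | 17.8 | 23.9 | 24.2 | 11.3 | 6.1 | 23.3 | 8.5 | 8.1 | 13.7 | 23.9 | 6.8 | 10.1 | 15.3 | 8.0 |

Weekly DD (7 × max(0, T̄ − 9.0)): 9.1, 108.5, 61.6, 104.3, 106.4, 16.1, 0.0, 100.1, 0.0, 0.0, 32.9, 104.3, 0.0, 7.7, 44.1, 0.0.
Season total = 695.1 DD.
Complete generations = ⌊695.1 / 205⌋ = 3.

3 generations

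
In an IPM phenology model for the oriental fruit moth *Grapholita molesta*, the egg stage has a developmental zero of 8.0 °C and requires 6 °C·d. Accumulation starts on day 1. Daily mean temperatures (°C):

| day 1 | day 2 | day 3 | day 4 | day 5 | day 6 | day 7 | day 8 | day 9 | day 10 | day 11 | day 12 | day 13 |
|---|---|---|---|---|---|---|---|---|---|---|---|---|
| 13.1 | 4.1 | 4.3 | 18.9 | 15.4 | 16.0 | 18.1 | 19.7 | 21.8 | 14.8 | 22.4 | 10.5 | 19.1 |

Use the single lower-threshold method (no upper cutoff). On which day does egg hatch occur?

day 4

Daily DD above 8.0 °C: 5.1, 0.0, 0.0, 10.9, 7.4, 8.0, 10.1, 11.7, 13.8, 6.8, 14.4, 2.5, 11.1.
Cumulative: 5.1, 5.1, 5.1, 16.0, 23.4, 31.4, 41.5, 53.2, 67.0, 73.8, 88.2, 90.7, 101.8.
The total first reaches 6 DD on day 4.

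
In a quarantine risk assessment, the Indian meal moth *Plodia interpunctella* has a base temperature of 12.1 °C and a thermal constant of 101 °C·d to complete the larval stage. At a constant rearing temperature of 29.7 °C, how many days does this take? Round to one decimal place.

Daily accumulation = 29.7 − 12.1 = 17.6 DD/day.
Duration = 101 / 17.6 = 5.739 ≈ 5.7 days.

5.7 days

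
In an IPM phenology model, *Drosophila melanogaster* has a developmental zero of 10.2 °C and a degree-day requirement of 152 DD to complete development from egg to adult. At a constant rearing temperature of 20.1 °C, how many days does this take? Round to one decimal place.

15.4 days

Daily accumulation = 20.1 − 10.2 = 9.9 DD/day.
Duration = 152 / 9.9 = 15.354 ≈ 15.4 days.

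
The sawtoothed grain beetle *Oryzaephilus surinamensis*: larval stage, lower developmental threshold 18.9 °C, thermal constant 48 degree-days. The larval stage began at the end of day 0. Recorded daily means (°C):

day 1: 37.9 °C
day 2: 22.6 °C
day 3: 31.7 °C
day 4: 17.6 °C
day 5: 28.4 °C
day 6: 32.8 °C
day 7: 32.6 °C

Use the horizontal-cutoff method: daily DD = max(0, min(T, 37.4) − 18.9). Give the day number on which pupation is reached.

day 6

Daily DD above 18.9 °C (capped at 18.5): 18.5, 3.7, 12.8, 0.0, 9.5, 13.9, 13.7.
Cumulative: 18.5, 22.2, 35.0, 35.0, 44.5, 58.4, 72.1.
The total first reaches 48 DD on day 6.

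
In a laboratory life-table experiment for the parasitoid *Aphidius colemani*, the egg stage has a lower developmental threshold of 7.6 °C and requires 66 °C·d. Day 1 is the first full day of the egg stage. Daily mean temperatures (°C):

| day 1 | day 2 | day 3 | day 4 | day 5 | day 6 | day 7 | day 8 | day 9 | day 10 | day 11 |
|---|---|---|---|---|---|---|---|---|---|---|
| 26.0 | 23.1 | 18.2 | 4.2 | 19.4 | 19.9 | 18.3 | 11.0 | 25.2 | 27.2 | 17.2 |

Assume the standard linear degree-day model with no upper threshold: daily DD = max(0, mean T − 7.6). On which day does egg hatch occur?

day 6

Daily DD above 7.6 °C: 18.4, 15.5, 10.6, 0.0, 11.8, 12.3, 10.7, 3.4, 17.6, 19.6, 9.6.
Cumulative: 18.4, 33.9, 44.5, 44.5, 56.3, 68.6, 79.3, 82.7, 100.3, 119.9, 129.5.
The total first reaches 66 DD on day 6.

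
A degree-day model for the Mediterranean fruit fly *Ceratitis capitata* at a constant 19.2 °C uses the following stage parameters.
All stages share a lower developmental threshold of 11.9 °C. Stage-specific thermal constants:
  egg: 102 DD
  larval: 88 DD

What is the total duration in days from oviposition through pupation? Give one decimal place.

Daily accumulation at 19.2 °C = 19.2 − 11.9 = 7.3 DD/day.
Total K = 102 + 88 = 190 DD.
Total duration = 190 / 7.3 = 26.027 ≈ 26.0 days.

26.0 days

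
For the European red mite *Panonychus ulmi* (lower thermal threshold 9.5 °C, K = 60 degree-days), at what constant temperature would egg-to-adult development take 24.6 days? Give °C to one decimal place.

Required daily accumulation = 60 / 24.6 = 2.439 DD/day.
T = T_base + 2.439 = 9.5 + 2.439 = 11.939 ≈ 11.9 °C.

11.9 °C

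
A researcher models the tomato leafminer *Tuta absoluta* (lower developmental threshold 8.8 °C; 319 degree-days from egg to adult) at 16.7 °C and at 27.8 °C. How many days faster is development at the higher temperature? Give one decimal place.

At 16.7 °C: 319 / (16.7 − 8.8) = 319 / 7.9 = 40.380 d.
At 27.8 °C: 319 / (27.8 − 8.8) = 319 / 19.0 = 16.789 d.
Difference = |40.380 − 16.789| = 23.590 ≈ 23.6 days.

23.6 days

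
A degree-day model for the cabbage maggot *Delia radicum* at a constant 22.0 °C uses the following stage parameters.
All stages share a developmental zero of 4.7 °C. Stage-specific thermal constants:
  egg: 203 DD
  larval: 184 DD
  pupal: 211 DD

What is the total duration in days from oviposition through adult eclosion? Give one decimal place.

Daily accumulation at 22.0 °C = 22.0 − 4.7 = 17.3 DD/day.
Total K = 203 + 184 + 211 = 598 DD.
Total duration = 598 / 17.3 = 34.566 ≈ 34.6 days.

34.6 days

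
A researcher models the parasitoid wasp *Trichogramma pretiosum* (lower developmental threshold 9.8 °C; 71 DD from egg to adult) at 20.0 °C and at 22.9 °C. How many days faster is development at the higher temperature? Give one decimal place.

1.5 days

At 20.0 °C: 71 / (20.0 − 9.8) = 71 / 10.2 = 6.961 d.
At 22.9 °C: 71 / (22.9 − 9.8) = 71 / 13.1 = 5.420 d.
Difference = |6.961 − 5.420| = 1.541 ≈ 1.5 days.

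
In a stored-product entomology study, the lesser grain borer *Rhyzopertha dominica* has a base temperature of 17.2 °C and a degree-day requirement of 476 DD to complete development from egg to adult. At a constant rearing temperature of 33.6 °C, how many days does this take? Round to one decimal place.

Daily accumulation = 33.6 − 17.2 = 16.4 DD/day.
Duration = 476 / 16.4 = 29.024 ≈ 29.0 days.

29.0 days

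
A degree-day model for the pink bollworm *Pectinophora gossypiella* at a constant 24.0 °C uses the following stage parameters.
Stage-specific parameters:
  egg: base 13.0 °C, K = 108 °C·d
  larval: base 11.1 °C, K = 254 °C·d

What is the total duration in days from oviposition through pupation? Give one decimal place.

egg: 108 / (24.0 − 13.0) = 108 / 11.0 = 9.818 d.
larval: 254 / (24.0 − 11.1) = 254 / 12.9 = 19.690 d.
Sum = 29.508 ≈ 29.5 days.

29.5 days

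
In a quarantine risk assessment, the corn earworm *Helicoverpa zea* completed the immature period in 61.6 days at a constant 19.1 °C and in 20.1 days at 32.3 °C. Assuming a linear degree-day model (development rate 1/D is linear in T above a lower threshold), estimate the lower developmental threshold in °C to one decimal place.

Equal thermal constants: D₁(T₁ − T_b) = D₂(T₂ − T_b).
61.6·(19.1 − T_b) = 20.1·(32.3 − T_b)
T_b = (61.6·19.1 − 20.1·32.3) / (61.6 − 20.1) = 527.33 / 41.5 = 12.707 °C ≈ 12.7 °C.

12.7 °C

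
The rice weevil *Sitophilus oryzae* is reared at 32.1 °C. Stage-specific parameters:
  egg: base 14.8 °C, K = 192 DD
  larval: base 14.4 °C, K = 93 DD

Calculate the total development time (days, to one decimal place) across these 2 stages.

16.4 days

egg: 192 / (32.1 − 14.8) = 192 / 17.3 = 11.098 d.
larval: 93 / (32.1 − 14.4) = 93 / 17.7 = 5.254 d.
Sum = 16.353 ≈ 16.4 days.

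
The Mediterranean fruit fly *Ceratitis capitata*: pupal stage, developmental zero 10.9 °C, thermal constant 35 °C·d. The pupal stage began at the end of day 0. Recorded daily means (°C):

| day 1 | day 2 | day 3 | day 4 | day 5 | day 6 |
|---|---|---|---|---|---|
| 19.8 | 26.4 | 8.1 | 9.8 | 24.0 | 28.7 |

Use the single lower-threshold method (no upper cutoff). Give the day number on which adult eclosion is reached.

day 5

Daily DD above 10.9 °C: 8.9, 15.5, 0.0, 0.0, 13.1, 17.8.
Cumulative: 8.9, 24.4, 24.4, 24.4, 37.5, 55.3.
The total first reaches 35 DD on day 5.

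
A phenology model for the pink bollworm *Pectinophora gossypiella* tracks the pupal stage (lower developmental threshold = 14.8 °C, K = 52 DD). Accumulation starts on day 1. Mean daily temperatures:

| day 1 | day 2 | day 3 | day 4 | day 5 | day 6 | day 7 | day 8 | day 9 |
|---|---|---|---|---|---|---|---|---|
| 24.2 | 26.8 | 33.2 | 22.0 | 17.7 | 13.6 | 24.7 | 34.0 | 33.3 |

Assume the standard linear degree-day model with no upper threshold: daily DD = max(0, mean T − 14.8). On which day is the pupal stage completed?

day 7

Daily DD above 14.8 °C: 9.4, 12.0, 18.4, 7.2, 2.9, 0.0, 9.9, 19.2, 18.5.
Cumulative: 9.4, 21.4, 39.8, 47.0, 49.9, 49.9, 59.8, 79.0, 97.5.
The total first reaches 52 DD on day 7.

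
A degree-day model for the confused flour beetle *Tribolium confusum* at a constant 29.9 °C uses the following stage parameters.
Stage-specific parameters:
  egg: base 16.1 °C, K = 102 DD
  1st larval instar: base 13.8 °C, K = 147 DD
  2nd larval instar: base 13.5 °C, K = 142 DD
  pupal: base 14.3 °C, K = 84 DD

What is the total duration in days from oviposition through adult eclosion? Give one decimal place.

30.6 days

egg: 102 / (29.9 − 16.1) = 102 / 13.8 = 7.391 d.
1st larval instar: 147 / (29.9 − 13.8) = 147 / 16.1 = 9.130 d.
2nd larval instar: 142 / (29.9 − 13.5) = 142 / 16.4 = 8.659 d.
pupal: 84 / (29.9 − 14.3) = 84 / 15.6 = 5.385 d.
Sum = 30.565 ≈ 30.6 days.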